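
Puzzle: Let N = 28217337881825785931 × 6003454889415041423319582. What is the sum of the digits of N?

28217337881825785931 × 6003454889415041423319582 = 169401515072923282870491899964845268132400842
Sum of its 45 digits: 198.

198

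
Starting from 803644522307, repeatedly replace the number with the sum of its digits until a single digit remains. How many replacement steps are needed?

803644522307 → 44 → 8 (2 steps)

2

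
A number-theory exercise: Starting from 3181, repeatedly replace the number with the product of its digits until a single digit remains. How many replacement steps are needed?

2

3181 → 24 → 8 (2 steps)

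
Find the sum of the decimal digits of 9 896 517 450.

9+8+9+6+5+1+7+4+5+0 = 54

54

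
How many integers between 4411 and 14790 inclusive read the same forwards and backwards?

104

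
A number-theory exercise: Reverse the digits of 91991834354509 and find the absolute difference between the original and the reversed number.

1446490534590

Reverse of 91991834354509 is 90545343819919.
|91991834354509 − 90545343819919| = 1446490534590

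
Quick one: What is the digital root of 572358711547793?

2

5+7+2+3+5+8+7+1+1+5+4+7+7+9+3 = 74
7+4 = 11
1+1 = 2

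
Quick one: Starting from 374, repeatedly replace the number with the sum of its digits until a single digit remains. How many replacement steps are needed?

2

374 → 14 → 5 (2 steps)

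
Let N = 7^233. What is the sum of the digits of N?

7^233 = 80880406126746157786191814867972189757036491127884832837100757294884672131477879928879866249980234642318011579582009508909293535386497307744849509530379831390363657543343437546408911331284057934407
Sum of its 197 digits: 940.

940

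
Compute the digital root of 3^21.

The digital root of n equals n mod 9 (or 9 when 9 | n), so we need 3^21 mod 9.
3^21 ≡ 0 (mod 9), so the digital root is 9.

9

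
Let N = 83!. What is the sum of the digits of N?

83! = 39455239697206586511897471180120610571436503407643446275224357528369751562996629334879591940103770870906880000000000000000000
Sum of its 125 digits: 486.

486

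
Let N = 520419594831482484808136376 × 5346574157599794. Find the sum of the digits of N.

520419594831482484808136376 × 5346574157599794 = 2782461956834559573735681256746246381506544
Sum of its 43 digits: 207.

207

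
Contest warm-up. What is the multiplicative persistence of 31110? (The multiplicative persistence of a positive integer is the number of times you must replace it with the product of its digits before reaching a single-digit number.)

1

31110 → 0 (1 step)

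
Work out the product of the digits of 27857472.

219520

2×7×8×5×7×4×7×2 = 219520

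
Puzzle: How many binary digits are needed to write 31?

5

31 in base 2 is 11111, which has 5 digits.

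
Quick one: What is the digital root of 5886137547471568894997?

5

5+8+8+6+1+3+7+5+4+7+4+7+1+5+6+8+8+9+4+9+9+7 = 131
1+3+1 = 5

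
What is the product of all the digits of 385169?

3×8×5×1×6×9 = 6480

6480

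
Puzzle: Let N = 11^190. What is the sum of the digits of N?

907

11^190 = 732167049665910753974868186626604987575818048354845547499641464539929110661972287597306340828301751181093748762446804228473364473488726731431816276428163423395521409333332786903151394634724557427401
Sum of its 198 digits: 907.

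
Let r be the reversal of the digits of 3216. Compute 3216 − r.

Reverse of 3216 is 6123.
3216 − 6123 = -2907

-2907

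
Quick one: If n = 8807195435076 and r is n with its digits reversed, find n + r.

Reverse of 8807195435076 is 6705345917088.
8807195435076 + 6705345917088 = 15512541352164

15512541352164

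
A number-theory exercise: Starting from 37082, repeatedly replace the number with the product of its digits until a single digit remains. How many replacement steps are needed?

1

37082 → 0 (1 step)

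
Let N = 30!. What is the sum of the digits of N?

117

30! = 265252859812191058636308480000000
Sum of its 33 digits: 117.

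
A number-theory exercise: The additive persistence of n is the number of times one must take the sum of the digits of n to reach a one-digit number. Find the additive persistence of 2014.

1

2014 → 7 (1 step)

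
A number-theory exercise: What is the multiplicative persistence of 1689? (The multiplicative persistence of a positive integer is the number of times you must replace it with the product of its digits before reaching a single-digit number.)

3

1689 → 432 → 24 → 8 (3 steps)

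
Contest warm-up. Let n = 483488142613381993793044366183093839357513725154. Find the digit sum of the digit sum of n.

First digit sum: 219.
2+1+9 = 12.

12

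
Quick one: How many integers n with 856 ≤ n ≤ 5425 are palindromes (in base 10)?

The integers in [856, 5425] that are palindromes (in base 10): 858, 868, 878, 888, 898, 909, …, 5225, 5335.
59 qualify.

59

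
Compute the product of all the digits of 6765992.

204120

6×7×6×5×9×9×2 = 204120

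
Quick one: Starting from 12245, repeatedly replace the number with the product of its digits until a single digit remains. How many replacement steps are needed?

12245 → 80 → 0 (2 steps)

2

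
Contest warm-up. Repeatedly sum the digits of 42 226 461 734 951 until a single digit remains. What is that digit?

4+2+2+2+6+4+6+1+7+3+4+9+5+1 = 56
5+6 = 11
1+1 = 2

2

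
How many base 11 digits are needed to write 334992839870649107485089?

23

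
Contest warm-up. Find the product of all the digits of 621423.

288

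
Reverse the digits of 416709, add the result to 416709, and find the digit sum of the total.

18

Reversal of 416709 is 907614; 416709 + 907614 = 1324323.
Digit sum of 1324323: 1+3+2+4+3+2+3 = 18.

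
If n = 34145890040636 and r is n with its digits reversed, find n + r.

97749899894779

Reverse of 34145890040636 is 63604009854143.
34145890040636 + 63604009854143 = 97749899894779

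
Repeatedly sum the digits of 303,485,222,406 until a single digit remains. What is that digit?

3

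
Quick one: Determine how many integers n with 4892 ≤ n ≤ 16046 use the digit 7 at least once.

3734

The integers in [4892, 16046] that use the digit 7 at least once: 4897, 4907, 4917, 4927, 4937, 4947, …, 16027, 16037.
3734 qualify.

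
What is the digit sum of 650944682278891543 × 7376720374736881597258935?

650944682278891543 × 7376720374736881597258935 = 4801836900593325152589276642901518952686705
Sum of its 43 digits: 195.

195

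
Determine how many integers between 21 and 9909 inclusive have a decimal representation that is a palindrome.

187

The integers in [21, 9909] that have a decimal representation that is a palindrome: 22, 33, 44, 55, 66, 77, …, 9779, 9889.
187 qualify.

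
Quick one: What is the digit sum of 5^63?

170

5^63 = 108420217248550443400745280086994171142578125
Sum of its 45 digits: 170.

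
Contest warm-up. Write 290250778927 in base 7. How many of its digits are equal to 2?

2

290250778927 in base 7 is 26653453625314.
The digit 2 appears 2 times.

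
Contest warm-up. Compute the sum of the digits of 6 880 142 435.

6+8+8+0+1+4+2+4+3+5 = 41

41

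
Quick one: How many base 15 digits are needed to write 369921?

5

369921 in base 15 is 74916, which has 5 digits.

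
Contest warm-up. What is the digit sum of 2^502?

2^502 = 13093562431584567480052758787310396608866568184172259157933165472384535185618698219533080369303616628603546736510240284036869026183541572213314110357504
Sum of its 152 digits: 646.

646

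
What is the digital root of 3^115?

9

The digital root of n equals n mod 9 (or 9 when 9 | n), so we need 3^115 mod 9.
3^115 ≡ 0 (mod 9), so the digital root is 9.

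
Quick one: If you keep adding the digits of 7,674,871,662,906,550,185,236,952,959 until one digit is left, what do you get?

7+6+7+4+8+7+1+6+6+2+9+0+6+5+5+0+1+8+5+2+3+6+9+5+2+9+5+9 = 143
1+4+3 = 8

8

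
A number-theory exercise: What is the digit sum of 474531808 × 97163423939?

62

474531808 × 97163423939 = 46107135233244151712
Sum of its 20 digits: 62.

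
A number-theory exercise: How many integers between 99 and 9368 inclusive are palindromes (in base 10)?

The integers in [99, 9368] that are palindromes (in base 10): 99, 101, 111, 121, 131, 141, …, 9229, 9339.
175 qualify.

175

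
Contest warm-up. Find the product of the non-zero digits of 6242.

96

6×2×4×2 = 96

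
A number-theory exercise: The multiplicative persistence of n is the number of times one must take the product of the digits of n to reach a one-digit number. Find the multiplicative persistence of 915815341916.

915815341916 → 1166400 → 0 (2 steps)

2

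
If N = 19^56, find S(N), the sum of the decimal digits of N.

316

19^56 = 407569478172909828847318650548420153417875032325531352984650263038054881
Sum of its 72 digits: 316.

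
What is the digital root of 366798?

3+6+6+7+9+8 = 39
3+9 = 12
1+2 = 3
(Equivalently, 366798 mod 9 = 3.)

3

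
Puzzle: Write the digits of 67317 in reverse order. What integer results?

71376

Reversing 67317 gives 71376.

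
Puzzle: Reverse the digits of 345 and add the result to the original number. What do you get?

Reverse of 345 is 543.
345 + 543 = 888

888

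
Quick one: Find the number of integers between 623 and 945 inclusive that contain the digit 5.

The integers in [623, 945] that contain the digit 5: 625, 635, 645, 650, 651, 652, …, 935, 945.
60 qualify.

60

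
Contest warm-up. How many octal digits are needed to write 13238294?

13238294 in base 8 is 62400026, which has 8 digits.

8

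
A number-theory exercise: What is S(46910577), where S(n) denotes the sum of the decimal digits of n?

39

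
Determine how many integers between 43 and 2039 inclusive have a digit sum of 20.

The integers in [43, 2039] that have a digit sum of 20: 299, 389, 398, 479, 488, 497, …, 1982, 1991.
81 qualify.

81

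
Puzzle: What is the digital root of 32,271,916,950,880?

3+2+2+7+1+9+1+6+9+5+0+8+8+0 = 61
6+1 = 7
(Equivalently, 32,271,916,950,880 mod 9 = 7.)

7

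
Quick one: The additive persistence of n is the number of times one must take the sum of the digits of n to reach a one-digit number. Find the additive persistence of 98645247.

98645247 → 45 → 9 (2 steps)

2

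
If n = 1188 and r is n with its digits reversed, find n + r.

Reverse of 1188 is 8811.
1188 + 8811 = 9999

9999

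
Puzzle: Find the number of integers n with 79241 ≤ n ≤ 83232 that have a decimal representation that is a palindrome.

The integers in [79241, 83232] that have a decimal representation that is a palindrome: 79297, 79397, 79497, 79597, 79697, 79797, …, 83038, 83138.
40 qualify.

40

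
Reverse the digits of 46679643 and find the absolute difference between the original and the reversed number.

Reverse of 46679643 is 34697664.
|46679643 − 34697664| = 11981979

11981979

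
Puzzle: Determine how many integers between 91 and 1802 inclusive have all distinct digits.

The integers in [91, 1802] that have all distinct digits: 91, 92, 93, 94, 95, 96, …, 1798, 1802.
1049 qualify.

1049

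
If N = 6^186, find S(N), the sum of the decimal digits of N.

6^186 = 5446688913686940692470458627512566893481851265333880267304664582064132396939282462234919305286085154808116636133538447014310958860528942690861056
Sum of its 145 digits: 657.

657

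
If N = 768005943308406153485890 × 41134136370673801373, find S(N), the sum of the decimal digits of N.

182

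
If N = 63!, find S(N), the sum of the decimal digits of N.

333

63! = 1982608315404440064116146708361898137544773690227268628106279599612729753600000000000000
Sum of its 88 digits: 333.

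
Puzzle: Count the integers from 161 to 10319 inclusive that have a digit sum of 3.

The integers in [161, 10319] that have a digit sum of 3: 201, 210, 300, 1002, 1011, 1020, …, 10110, 10200.
19 qualify.

19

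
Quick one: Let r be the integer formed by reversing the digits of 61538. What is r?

83516

Reversing 61538 gives 83516.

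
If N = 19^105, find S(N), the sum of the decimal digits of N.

19^105 = 185835251625667540428459409118176696577935159390840071632914230815354742746536029054367203570579173941779308170594025487105024327898099
Sum of its 135 digits: 604.

604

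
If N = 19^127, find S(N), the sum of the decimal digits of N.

19^127 = 2521780725566763417449426358253347722379776471994859648795066200012300115931622857584045597345874313649668072398824688768543100282714301758411561017086199603802139
Sum of its 163 digits: 730.

730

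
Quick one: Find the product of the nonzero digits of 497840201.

4×9×7×8×4×2×1 = 16128

16128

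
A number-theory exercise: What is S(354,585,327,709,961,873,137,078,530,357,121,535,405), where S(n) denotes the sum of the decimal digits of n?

167

3+5+4+5+8+5+3+2+7+7+0+9+9+6+1+8+7+3+1+3+7+0+7+8+5+3+0+3+5+7+1+2+1+5+3+5+4+0+5 = 167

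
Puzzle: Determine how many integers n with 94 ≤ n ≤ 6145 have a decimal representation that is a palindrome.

The integers in [94, 6145] that have a decimal representation that is a palindrome: 99, 101, 111, 121, 131, 141, …, 6006, 6116.
143 qualify.

143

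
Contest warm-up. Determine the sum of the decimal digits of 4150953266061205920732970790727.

4+1+5+0+9+5+3+2+6+6+0+6+1+2+0+5+9+2+0+7+3+2+9+7+0+7+9+0+7+2+7 = 126

126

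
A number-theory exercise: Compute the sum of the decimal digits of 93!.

93! = 1156772507081641574759205162306240436214753229576413535186142281213246807121467315215203289516844845303838996289387078090752000000000000000000000
Sum of its 145 digits: 513.

513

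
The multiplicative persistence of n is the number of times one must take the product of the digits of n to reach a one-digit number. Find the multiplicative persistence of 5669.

2

5669 → 1620 → 0 (2 steps)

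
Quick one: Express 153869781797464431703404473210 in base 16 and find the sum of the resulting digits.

153869781797464431703404473210 in base 16 is 1F12E19B13BEC372EED4E6B7A.
Digit sum: 1+15+1+2+14+1+9+11+1+3+11+14+12+3+7+2+14+14+13+4+14+6+11+7+10 = 200.

200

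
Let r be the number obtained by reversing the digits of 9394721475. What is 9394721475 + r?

15135996414

Reverse of 9394721475 is 5741274939.
9394721475 + 5741274939 = 15135996414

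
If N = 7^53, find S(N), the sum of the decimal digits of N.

220

7^53 = 616873509628062366290756156815389726793178407
Sum of its 45 digits: 220.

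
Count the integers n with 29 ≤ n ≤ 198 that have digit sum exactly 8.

14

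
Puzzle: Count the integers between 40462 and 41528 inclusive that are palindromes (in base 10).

The integers in [40462, 41528] that are palindromes (in base 10): 40504, 40604, 40704, 40804, 40904, 41014, …, 41414, 41514.
11 qualify.

11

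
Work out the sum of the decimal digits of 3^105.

225

3^105 = 125236737537878753441860054533045969266612127846243
Sum of its 51 digits: 225.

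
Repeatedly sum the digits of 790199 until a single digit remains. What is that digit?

8

7+9+0+1+9+9 = 35
3+5 = 8
(Equivalently, 790199 mod 9 = 8.)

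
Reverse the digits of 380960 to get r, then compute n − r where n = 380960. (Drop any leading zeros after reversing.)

311877

Reverse of 380960 is 69083.
380960 − 69083 = 311877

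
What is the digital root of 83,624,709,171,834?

9

8+3+6+2+4+7+0+9+1+7+1+8+3+4 = 63
6+3 = 9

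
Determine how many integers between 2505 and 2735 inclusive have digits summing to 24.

5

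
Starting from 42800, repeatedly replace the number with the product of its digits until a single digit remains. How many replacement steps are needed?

42800 → 0 (1 step)

1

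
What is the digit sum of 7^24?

7^24 = 191581231380566414401
Sum of its 21 digits: 73.

73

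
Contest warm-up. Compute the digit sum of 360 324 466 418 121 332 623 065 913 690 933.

124

3+6+0+3+2+4+4+6+6+4+1+8+1+2+1+3+3+2+6+2+3+0+6+5+9+1+3+6+9+0+9+3+3 = 124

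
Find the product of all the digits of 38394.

2592

3×8×3×9×4 = 2592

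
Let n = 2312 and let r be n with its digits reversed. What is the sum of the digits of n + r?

16

Reversal of 2312 is 2132; 2312 + 2132 = 4444.
Digit sum of 4444: 4+4+4+4 = 16.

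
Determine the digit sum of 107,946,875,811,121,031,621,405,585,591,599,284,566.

170

1+0+7+9+4+6+8+7+5+8+1+1+1+2+1+0+3+1+6+2+1+4+0+5+5+8+5+5+9+1+5+9+9+2+8+4+5+6+6 = 170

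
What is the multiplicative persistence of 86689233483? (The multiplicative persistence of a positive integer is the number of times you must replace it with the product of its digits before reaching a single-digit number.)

2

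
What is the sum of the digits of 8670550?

8+6+7+0+5+5+0 = 31

31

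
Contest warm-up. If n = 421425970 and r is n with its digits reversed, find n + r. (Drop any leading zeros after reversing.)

500950094

Reverse of 421425970 is 79524124.
421425970 + 79524124 = 500950094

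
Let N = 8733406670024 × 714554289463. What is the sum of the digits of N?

92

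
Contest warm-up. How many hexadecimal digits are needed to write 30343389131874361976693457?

22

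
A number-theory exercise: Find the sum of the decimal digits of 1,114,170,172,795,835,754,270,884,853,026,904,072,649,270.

181

1+1+1+4+1+7+0+1+7+2+7+9+5+8+3+5+7+5+4+2+7+0+8+8+4+8+5+3+0+2+6+9+0+4+0+7+2+6+4+9+2+7+0 = 181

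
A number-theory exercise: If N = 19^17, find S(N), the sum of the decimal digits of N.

118

19^17 = 5480386857784802185939
Sum of its 22 digits: 118.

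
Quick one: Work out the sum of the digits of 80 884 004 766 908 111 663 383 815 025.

8+0+8+8+4+0+0+4+7+6+6+9+0+8+1+1+1+6+6+3+3+8+3+8+1+5+0+2+5 = 121

121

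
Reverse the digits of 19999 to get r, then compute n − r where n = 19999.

Reverse of 19999 is 99991.
19999 − 99991 = -79992

-79992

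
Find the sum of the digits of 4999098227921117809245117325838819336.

4+9+9+9+0+9+8+2+2+7+9+2+1+1+1+7+8+0+9+2+4+5+1+1+7+3+2+5+8+3+8+8+1+9+3+3+6 = 176

176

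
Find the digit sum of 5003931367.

37

5+0+0+3+9+3+1+3+6+7 = 37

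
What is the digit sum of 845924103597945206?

83

8+4+5+9+2+4+1+0+3+5+9+7+9+4+5+2+0+6 = 83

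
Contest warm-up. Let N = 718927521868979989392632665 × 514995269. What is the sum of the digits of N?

718927521868979989392632665 × 514995269 = 370244272516418732392876005929861885
Sum of its 36 digits: 164.

164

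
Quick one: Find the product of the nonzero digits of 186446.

1×8×6×4×4×6 = 4608

4608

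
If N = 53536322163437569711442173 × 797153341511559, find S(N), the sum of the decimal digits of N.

192

53536322163437569711442173 × 797153341511559 = 42676658104823594170002493859265639577707
Sum of its 41 digits: 192.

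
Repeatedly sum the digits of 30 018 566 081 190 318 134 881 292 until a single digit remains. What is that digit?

8

3+0+0+1+8+5+6+6+0+8+1+1+9+0+3+1+8+1+3+4+8+8+1+2+9+2 = 98
9+8 = 17
1+7 = 8
(Equivalently, 30 018 566 081 190 318 134 881 292 mod 9 = 8.)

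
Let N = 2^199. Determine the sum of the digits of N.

254

2^199 = 803469022129495137770981046170581301261101496891396417650688
Sum of its 60 digits: 254.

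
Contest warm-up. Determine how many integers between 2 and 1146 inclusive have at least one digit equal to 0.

294

The integers in [2, 1146] that have at least one digit equal to 0: 10, 20, 30, 40, 50, 60, …, 1130, 1140.
294 qualify.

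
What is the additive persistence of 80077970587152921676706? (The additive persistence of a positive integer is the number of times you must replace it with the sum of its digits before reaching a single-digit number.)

80077970587152921676706 → 110 → 2 (2 steps)

2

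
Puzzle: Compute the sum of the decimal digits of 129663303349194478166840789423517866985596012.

1+2+9+6+6+3+3+0+3+3+4+9+1+9+4+4+7+8+1+6+6+8+4+0+7+8+9+4+2+3+5+1+7+8+6+6+9+8+5+5+9+6+0+1+2 = 218

218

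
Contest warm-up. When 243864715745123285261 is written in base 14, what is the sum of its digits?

243864715745123285261 in base 14 is 7DD80AB8759C726141.
Digit sum: 7+13+13+8+0+10+11+8+7+5+9+12+7+2+6+1+4+1 = 124.

124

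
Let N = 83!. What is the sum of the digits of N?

486

83! = 39455239697206586511897471180120610571436503407643446275224357528369751562996629334879591940103770870906880000000000000000000
Sum of its 125 digits: 486.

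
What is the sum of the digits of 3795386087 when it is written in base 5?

31

3795386087 in base 5 is 30233104323322.
Digit sum: 3+0+2+3+3+1+0+4+3+2+3+3+2+2 = 31.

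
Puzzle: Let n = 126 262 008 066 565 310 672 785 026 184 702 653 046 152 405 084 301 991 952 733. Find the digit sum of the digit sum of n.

13

First digit sum: 229.
2+2+9 = 13.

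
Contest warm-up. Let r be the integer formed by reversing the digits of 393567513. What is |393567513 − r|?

Reverse of 393567513 is 315765393.
|393567513 − 315765393| = 77802120

77802120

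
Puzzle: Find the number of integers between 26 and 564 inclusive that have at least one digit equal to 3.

The integers in [26, 564] that have at least one digit equal to 3: 30, 31, 32, 33, 34, 35, …, 553, 563.
189 qualify.

189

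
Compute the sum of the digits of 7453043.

26

7+4+5+3+0+4+3 = 26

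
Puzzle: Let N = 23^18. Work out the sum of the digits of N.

23^18 = 3244150909895248285300369
Sum of its 25 digits: 109.

109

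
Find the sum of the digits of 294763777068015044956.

100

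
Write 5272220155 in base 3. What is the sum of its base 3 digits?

5272220155 in base 3 is 111121102121112102011.
Digit sum: 1+1+1+1+2+1+1+0+2+1+2+1+1+1+2+1+0+2+0+1+1 = 23.

23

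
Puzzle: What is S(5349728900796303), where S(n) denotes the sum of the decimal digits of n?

75

5+3+4+9+7+2+8+9+0+0+7+9+6+3+0+3 = 75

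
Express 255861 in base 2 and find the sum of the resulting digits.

13

255861 in base 2 is 111110011101110101.
Digit sum: 1+1+1+1+1+0+0+1+1+1+0+1+1+1+0+1+0+1 = 13.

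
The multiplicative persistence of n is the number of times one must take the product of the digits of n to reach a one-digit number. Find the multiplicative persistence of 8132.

8132 → 48 → 32 → 6 (3 steps)

3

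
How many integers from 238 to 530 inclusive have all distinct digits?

The integers in [238, 530] that have all distinct digits: 238, 239, 240, 241, 243, 245, …, 529, 530.
219 qualify.

219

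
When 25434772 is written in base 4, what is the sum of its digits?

13

25434772 in base 4 is 1201001222110.
Digit sum: 1+2+0+1+0+0+1+2+2+2+1+1+0 = 13.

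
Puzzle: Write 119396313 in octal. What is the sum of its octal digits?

119396313 in base 8 is 707353731.
Digit sum: 7+0+7+3+5+3+7+3+1 = 36.

36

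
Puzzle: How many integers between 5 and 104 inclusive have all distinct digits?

The integers in [5, 104] that have all distinct digits: 5, 6, 7, 8, 9, 10, …, 103, 104.
89 qualify.

89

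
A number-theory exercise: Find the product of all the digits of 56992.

5×6×9×9×2 = 4860

4860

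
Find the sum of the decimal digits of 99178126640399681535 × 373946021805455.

168

99178126640399681535 × 373946021805455 = 37087265907295076752823547725773425
Sum of its 35 digits: 168.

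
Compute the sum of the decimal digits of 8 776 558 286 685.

81

8+7+7+6+5+5+8+2+8+6+6+8+5 = 81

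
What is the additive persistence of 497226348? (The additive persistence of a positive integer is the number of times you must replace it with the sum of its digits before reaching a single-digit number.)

2

497226348 → 45 → 9 (2 steps)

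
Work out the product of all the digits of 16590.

1×6×5×9×0 = 0

0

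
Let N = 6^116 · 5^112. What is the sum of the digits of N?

288

6^116 · 5^112 = 3549649975139617205754429292858479090827606177852545395360000000000000000000000000000000000000000000000000000000000000000000000000000000000000000000000000000000000000000
Sum of its 169 digits: 288.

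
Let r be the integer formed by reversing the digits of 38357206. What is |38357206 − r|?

21918177

Reverse of 38357206 is 60275383.
|38357206 − 60275383| = 21918177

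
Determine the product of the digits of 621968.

6×2×1×9×6×8 = 5184

5184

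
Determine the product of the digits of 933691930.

9×3×3×6×9×1×9×3×0 = 0

0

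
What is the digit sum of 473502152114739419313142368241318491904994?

167

4+7+3+5+0+2+1+5+2+1+1+4+7+3+9+4+1+9+3+1+3+1+4+2+3+6+8+2+4+1+3+1+8+4+9+1+9+0+4+9+9+4 = 167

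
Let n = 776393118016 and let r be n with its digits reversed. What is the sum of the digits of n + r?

50

Reversal of 776393118016 is 610811393677; 776393118016 + 610811393677 = 1387204511693.
Digit sum of 1387204511693: 1+3+8+7+2+0+4+5+1+1+6+9+3 = 50.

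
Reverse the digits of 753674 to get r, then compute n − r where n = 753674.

Reverse of 753674 is 476357.
753674 − 476357 = 277317

277317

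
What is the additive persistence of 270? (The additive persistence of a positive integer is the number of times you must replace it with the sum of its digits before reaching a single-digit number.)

270 → 9 (1 step)

1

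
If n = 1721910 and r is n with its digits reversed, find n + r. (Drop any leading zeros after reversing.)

1913181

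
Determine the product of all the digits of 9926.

9×9×2×6 = 972

972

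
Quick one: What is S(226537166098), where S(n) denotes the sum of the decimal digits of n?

55

2+2+6+5+3+7+1+6+6+0+9+8 = 55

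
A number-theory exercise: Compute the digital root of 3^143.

9

The digital root of n equals n mod 9 (or 9 when 9 | n), so we need 3^143 mod 9.
3^143 ≡ 0 (mod 9), so the digital root is 9.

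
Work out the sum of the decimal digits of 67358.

29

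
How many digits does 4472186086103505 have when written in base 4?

26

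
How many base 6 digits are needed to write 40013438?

10

40013438 in base 6 is 3545343222, which has 10 digits.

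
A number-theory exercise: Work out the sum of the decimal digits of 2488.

2+4+8+8 = 22

22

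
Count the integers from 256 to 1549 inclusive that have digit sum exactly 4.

The integers in [256, 1549] that have digit sum exactly 4: 301, 310, 400, 1003, 1012, 1021, …, 1210, 1300.
13 qualify.

13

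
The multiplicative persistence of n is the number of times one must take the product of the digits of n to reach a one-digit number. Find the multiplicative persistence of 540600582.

1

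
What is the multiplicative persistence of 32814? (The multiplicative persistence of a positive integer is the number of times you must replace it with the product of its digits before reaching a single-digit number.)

32814 → 192 → 18 → 8 (3 steps)

3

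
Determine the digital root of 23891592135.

3

2+3+8+9+1+5+9+2+1+3+5 = 48
4+8 = 12
1+2 = 3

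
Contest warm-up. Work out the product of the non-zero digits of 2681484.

12288

2×6×8×1×4×8×4 = 12288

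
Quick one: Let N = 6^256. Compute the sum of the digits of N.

6^256 = 16096079122395561512061763913577304064976913480336184419870793713264277662647884811647537309195067118494671396772863385036070451166210844912750004569643271101628982439604781505910612662005364378566656
Sum of its 200 digits: 873.

873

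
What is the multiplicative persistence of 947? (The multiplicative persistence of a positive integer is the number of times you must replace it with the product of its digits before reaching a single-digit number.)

947 → 252 → 20 → 0 (3 steps)

3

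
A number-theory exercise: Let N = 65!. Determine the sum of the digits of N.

65! = 8247650592082470666723170306785496252186258551345437492922123134388955774976000000000000000
Sum of its 91 digits: 351.

351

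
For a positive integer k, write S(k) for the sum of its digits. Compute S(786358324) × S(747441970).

1978

S(786358324) = 7+8+6+3+5+8+3+2+4 = 46.
S(747441970) = 7+4+7+4+4+1+9+7+0 = 43.
46 · 43 = 1978.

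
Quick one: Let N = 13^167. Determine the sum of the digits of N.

13^167 = 1067922742228571333155838763990562203920682419026710431170104473634780655512486000821236978693827627217038837798464246009295887706488195279089377260599307565003593980723022601891214265317
Sum of its 187 digits: 817.

817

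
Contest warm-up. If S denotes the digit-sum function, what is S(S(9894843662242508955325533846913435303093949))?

First digit sum: 203.
2+0+3 = 5.

5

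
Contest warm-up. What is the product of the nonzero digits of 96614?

1296

9×6×6×1×4 = 1296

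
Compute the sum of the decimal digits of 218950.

25

2+1+8+9+5+0 = 25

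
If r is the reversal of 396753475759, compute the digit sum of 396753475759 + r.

Reversal of 396753475759 is 957574357693; 396753475759 + 957574357693 = 1354327833452.
Digit sum of 1354327833452: 1+3+5+4+3+2+7+8+3+3+4+5+2 = 50.

50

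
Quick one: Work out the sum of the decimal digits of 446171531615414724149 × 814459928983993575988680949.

446171531615414724149 × 814459928983993575988680949 = 363388833954170320819133154089325075175206537401
Sum of its 48 digits: 191.

191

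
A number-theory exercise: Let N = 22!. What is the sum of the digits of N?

72

22! = 1124000727777607680000
Sum of its 22 digits: 72.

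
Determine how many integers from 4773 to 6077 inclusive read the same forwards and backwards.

The integers in [4773, 6077] that read the same forwards and backwards: 4774, 4884, 4994, 5005, 5115, 5225, …, 5995, 6006.
14 qualify.

14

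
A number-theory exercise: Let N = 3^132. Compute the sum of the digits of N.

3^132 = 955004950796825236893190701774414011919935138974343129836853841
Sum of its 63 digits: 288.

288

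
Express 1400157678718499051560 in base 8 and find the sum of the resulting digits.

90

1400157678718499051560 in base 8 is 227634272547035751454050.
Digit sum: 2+2+7+6+3+4+2+7+2+5+4+7+0+3+5+7+5+1+4+5+4+0+5+0 = 90.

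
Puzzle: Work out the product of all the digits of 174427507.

0

1×7×4×4×2×7×5×0×7 = 0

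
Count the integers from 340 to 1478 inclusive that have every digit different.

The integers in [340, 1478] that have every digit different: 340, 341, 342, 345, 346, 347, …, 1476, 1478.
689 qualify.

689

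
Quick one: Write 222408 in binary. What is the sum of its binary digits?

8

222408 in base 2 is 110110010011001000.
Digit sum: 1+1+0+1+1+0+0+1+0+0+1+1+0+0+1+0+0+0 = 8.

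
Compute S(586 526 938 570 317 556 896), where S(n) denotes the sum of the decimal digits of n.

5+8+6+5+2+6+9+3+8+5+7+0+3+1+7+5+5+6+8+9+6 = 114

114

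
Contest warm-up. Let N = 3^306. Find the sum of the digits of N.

3^306 = 99793888233710926097676673961542382339552034110870991187709058567130998942396826836880350287497238272034603157195937657211050782186192219658614729
Sum of its 146 digits: 693.

693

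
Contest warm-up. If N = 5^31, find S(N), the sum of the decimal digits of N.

5^31 = 4656612873077392578125
Sum of its 22 digits: 104.

104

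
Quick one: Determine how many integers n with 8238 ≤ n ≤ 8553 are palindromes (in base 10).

2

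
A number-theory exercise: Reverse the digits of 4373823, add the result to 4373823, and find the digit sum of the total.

Reversal of 4373823 is 3283734; 4373823 + 3283734 = 7657557.
Digit sum of 7657557: 7+6+5+7+5+5+7 = 42.

42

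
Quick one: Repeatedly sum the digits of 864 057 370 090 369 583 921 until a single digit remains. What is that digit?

8+6+4+0+5+7+3+7+0+0+9+0+3+6+9+5+8+3+9+2+1 = 95
9+5 = 14
1+4 = 5

5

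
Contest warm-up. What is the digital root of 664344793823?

6+6+4+3+4+4+7+9+3+8+2+3 = 59
5+9 = 14
1+4 = 5

5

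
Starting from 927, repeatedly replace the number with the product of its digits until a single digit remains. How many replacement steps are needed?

927 → 126 → 12 → 2 (3 steps)

3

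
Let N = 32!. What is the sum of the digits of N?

108

32! = 263130836933693530167218012160000000
Sum of its 36 digits: 108.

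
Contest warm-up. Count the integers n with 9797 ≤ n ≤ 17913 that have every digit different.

The integers in [9797, 17913] that have every digit different: 9801, 9802, 9803, 9804, 9805, 9806, …, 17906, 17908.
2372 qualify.

2372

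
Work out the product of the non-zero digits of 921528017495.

9×2×1×5×2×8×1×7×4×9×5 = 1814400

1814400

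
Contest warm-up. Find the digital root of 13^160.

4

The digital root of n equals n mod 9 (or 9 when 9 | n), so we need 13^160 mod 9.
13^160 ≡ 4 (mod 9), so the digital root is 4.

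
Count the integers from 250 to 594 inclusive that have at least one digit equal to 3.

The integers in [250, 594] that have at least one digit equal to 3: 253, 263, 273, 283, 293, 300, …, 583, 593.
143 qualify.

143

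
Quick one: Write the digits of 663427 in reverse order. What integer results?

724366

Reversing 663427 gives 724366.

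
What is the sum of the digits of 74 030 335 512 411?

7+4+0+3+0+3+3+5+5+1+2+4+1+1 = 39

39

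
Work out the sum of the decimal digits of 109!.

109! = 144385958320249358220488210246279753379312820313396029159834075622223337844983482099636001195615259277084033387619818092804737714758384244334160217374720000000000000000000000000
Sum of its 177 digits: 657.

657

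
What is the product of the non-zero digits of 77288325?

7×7×2×8×8×3×2×5 = 188160

188160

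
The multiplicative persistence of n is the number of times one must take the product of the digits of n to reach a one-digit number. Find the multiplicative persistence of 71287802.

71287802 → 0 (1 step)

1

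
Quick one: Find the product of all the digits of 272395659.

2×7×2×3×9×5×6×5×9 = 1020600

1020600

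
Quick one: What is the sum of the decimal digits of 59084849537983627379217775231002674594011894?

211

5+9+0+8+4+8+4+9+5+3+7+9+8+3+6+2+7+3+7+9+2+1+7+7+7+5+2+3+1+0+0+2+6+7+4+5+9+4+0+1+1+8+9+4 = 211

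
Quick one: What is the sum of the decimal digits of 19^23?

19^23 = 257829627945307727248226067259
Sum of its 30 digits: 145.

145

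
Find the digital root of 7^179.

4

The digital root of n equals n mod 9 (or 9 when 9 | n), so we need 7^179 mod 9.
7^179 ≡ 4 (mod 9), so the digital root is 4.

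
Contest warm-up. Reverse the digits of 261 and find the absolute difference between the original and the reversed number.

Reverse of 261 is 162.
|261 − 162| = 99

99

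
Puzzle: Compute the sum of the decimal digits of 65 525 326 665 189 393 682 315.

6+5+5+2+5+3+2+6+6+6+5+1+8+9+3+9+3+6+8+2+3+1+5 = 109

109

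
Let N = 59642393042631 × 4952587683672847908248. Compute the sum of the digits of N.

150

59642393042631 × 4952587683672847908248 = 295384181207709443915612336640520488
Sum of its 36 digits: 150.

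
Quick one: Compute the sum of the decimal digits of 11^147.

11^147 = 1215415353701119428567599090705841114394571217822709983119287253460808647271967908001525374780669455007257574399099710230071090808631235582429494215539571
Sum of its 154 digits: 665.

665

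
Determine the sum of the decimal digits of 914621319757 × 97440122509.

79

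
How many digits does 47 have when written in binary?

47 in base 2 is 101111, which has 6 digits.

6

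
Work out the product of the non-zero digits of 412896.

4×1×2×8×9×6 = 3456

3456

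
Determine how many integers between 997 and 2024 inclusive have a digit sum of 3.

The integers in [997, 2024] that have a digit sum of 3: 1002, 1011, 1020, 1101, 1110, 1200, 2001, 2010.
8 qualify.

8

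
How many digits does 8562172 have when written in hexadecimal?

6

8562172 in base 16 is 82A5FC, which has 6 digits.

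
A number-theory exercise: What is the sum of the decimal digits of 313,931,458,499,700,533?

77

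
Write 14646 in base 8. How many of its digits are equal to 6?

14646 in base 8 is 34466.
The digit 6 appears 2 times.

2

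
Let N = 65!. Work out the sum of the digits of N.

65! = 8247650592082470666723170306785496252186258551345437492922123134388955774976000000000000000
Sum of its 91 digits: 351.

351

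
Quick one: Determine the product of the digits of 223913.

324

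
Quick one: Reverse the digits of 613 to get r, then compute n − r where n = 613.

Reverse of 613 is 316.
613 − 316 = 297

297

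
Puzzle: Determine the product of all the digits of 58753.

4200

5×8×7×5×3 = 4200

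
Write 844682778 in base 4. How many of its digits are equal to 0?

3

844682778 in base 4 is 302112031120122.
The digit 0 appears 3 times.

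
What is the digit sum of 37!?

37! = 13763753091226345046315979581580902400000000
Sum of its 44 digits: 153.

153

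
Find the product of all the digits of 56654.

3600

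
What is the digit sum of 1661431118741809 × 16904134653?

132

1661431118741809 × 16904134653 = 28085055347895971276807277
Sum of its 26 digits: 132.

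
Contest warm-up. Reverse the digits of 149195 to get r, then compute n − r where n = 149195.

Reverse of 149195 is 591941.
149195 − 591941 = -442746

-442746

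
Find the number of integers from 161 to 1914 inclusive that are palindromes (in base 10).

93

The integers in [161, 1914] that are palindromes (in base 10): 161, 171, 181, 191, 202, 212, …, 1771, 1881.
93 qualify.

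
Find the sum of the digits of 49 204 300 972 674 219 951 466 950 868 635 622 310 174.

4+9+2+0+4+3+0+0+9+7+2+6+7+4+2+1+9+9+5+1+4+6+6+9+5+0+8+6+8+6+3+5+6+2+2+3+1+0+1+7+4 = 176

176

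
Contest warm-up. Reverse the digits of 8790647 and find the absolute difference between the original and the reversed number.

Reverse of 8790647 is 7460978.
|8790647 − 7460978| = 1329669

1329669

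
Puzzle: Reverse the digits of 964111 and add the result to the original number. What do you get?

Reverse of 964111 is 111469.
964111 + 111469 = 1075580

1075580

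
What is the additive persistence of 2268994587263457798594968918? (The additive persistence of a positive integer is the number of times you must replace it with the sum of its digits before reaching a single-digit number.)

2268994587263457798594968918 → 170 → 8 (2 steps)

2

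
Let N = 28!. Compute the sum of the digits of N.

90

28! = 304888344611713860501504000000
Sum of its 30 digits: 90.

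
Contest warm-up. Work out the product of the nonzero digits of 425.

4×2×5 = 40

40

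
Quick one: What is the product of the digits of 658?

240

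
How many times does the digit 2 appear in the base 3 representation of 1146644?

1146644 in base 3 is 2011020220022.
The digit 2 appears 6 times.

6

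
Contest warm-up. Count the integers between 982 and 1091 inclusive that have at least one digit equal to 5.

20

The integers in [982, 1091] that have at least one digit equal to 5: 985, 995, 1005, 1015, 1025, 1035, …, 1075, 1085.
20 qualify.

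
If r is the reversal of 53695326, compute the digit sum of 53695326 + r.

33

Reversal of 53695326 is 62359635; 53695326 + 62359635 = 116054961.
Digit sum of 116054961: 1+1+6+0+5+4+9+6+1 = 33.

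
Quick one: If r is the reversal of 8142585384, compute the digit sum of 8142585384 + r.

Reversal of 8142585384 is 4835852418; 8142585384 + 4835852418 = 12978437802.
Digit sum of 12978437802: 1+2+9+7+8+4+3+7+8+0+2 = 51.

51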